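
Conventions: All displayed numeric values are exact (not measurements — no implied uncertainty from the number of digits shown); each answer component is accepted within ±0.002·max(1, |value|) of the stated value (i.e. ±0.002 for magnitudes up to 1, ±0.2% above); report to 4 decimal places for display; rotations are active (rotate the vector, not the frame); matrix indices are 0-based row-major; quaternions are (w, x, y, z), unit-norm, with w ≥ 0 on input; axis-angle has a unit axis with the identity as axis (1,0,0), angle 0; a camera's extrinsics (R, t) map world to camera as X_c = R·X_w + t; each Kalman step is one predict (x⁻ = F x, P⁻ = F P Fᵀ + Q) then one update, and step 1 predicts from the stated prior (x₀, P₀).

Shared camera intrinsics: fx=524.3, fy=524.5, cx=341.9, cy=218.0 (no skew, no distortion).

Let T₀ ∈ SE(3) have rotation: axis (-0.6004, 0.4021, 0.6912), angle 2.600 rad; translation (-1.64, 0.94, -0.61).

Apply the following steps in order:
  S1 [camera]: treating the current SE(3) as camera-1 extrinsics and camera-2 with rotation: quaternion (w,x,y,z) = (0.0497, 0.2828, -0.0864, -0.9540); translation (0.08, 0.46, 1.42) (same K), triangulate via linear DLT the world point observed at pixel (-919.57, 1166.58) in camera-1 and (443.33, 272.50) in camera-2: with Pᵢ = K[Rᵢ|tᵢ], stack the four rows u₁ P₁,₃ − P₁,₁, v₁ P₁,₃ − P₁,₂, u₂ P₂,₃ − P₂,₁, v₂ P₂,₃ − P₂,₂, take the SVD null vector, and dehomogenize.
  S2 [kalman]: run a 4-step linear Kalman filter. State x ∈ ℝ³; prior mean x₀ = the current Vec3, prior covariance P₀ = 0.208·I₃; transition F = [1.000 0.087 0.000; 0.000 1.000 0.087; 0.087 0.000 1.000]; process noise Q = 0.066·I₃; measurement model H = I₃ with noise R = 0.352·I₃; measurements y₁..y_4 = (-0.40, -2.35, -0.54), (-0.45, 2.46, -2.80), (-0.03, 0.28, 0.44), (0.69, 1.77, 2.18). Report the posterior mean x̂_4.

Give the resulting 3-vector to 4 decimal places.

result = (0.0264, 0.9650, 0.5554)

after S1 (triangulate): (-1.5419, 0.5165, 1.3267)
after S2 (kf_track): (0.0264, 0.9650, 0.5554)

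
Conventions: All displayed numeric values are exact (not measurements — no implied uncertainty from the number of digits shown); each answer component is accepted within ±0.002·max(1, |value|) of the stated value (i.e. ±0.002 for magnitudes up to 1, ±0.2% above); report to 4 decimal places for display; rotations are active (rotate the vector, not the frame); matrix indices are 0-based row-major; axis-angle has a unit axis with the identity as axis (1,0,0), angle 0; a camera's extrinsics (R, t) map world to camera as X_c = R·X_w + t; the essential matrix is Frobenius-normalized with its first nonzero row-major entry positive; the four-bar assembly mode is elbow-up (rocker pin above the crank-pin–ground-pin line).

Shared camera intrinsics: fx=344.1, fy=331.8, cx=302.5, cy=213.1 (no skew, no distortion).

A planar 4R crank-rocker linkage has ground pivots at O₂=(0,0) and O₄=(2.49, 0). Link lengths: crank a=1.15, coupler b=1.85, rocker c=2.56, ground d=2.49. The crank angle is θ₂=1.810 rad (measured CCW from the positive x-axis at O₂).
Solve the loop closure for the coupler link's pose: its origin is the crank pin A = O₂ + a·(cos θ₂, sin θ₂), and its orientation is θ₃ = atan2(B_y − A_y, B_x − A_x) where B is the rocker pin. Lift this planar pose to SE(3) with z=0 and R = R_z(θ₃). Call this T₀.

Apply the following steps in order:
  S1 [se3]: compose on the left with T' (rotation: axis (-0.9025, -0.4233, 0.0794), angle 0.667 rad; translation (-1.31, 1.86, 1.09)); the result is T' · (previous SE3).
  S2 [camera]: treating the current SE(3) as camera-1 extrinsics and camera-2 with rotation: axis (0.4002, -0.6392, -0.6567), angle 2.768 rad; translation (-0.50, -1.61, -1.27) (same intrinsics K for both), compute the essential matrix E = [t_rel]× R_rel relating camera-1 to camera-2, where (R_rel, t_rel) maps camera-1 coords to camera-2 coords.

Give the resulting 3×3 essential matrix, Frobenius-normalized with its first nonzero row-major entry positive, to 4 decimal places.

matrix = [0.0493 0.2129 -0.5954; -0.2947 -0.3473 -0.3604; 0.2743 0.4221 -0.0834]

source (fourbar_fk): coupler pose = R=[0.8033 -0.5956 0.0000; 0.5956 0.8033 0.0000; 0.0000 0.0000 1.0000], t=(-0.2725, 1.1173, 0.0000)
after S1 (compose_se3): R=[0.7909 -0.5456 -0.2772; 0.5960 0.5840 0.5511; -0.1388 -0.6011 0.7870], t=(-1.5350, 2.7450, 0.3910)
after S2 (essential): [0.0493 0.2129 -0.5954; -0.2947 -0.3473 -0.3604; 0.2743 0.4221 -0.0834]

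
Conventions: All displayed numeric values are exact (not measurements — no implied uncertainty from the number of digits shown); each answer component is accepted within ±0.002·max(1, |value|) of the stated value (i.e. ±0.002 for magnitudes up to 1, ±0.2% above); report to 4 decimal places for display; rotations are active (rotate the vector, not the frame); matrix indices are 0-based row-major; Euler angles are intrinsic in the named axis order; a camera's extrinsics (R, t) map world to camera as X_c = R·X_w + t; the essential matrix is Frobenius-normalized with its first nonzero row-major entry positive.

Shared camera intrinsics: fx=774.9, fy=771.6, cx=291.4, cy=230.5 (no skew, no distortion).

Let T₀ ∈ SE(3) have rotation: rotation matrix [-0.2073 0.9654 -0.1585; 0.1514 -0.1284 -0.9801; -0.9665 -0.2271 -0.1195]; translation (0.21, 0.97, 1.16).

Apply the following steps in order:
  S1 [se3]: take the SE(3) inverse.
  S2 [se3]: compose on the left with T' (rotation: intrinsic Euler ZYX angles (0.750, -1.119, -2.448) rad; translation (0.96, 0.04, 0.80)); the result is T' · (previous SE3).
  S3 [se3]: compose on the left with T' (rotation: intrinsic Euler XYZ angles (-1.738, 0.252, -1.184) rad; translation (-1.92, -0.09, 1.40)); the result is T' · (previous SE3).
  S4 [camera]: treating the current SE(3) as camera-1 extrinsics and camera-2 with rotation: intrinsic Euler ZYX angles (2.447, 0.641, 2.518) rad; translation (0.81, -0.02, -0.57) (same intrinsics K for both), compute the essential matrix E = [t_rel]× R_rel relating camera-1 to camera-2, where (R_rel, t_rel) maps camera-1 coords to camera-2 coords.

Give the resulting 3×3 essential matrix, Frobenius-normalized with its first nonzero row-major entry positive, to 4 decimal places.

matrix = [0.1592 0.2276 -0.1817; 0.0584 0.5399 -0.3318; 0.6615 -0.1975 -0.0906]

after S1 (invert_se3): R=[-0.2073 0.1514 -0.9665; 0.9654 -0.1284 -0.2271; -0.1585 -0.9801 -0.1195], t=(1.0178, 0.1853, 1.1226)
after S2 (compose_se3): R=[0.8349 -0.1420 -0.5318; -0.3752 -0.8537 -0.3611; -0.4027 0.5011 -0.7660], t=(1.5393, 1.3658, 1.2871)
after S3 (compose_se3): R=[-0.1320 -0.6926 -0.7092; -0.2243 0.7177 -0.6592; 0.9655 0.0721 -0.2501], t=(0.1882, 0.8368, 2.1668)
after S4 (essential): [0.1592 0.2276 -0.1817; 0.0584 0.5399 -0.3318; 0.6615 -0.1975 -0.0906]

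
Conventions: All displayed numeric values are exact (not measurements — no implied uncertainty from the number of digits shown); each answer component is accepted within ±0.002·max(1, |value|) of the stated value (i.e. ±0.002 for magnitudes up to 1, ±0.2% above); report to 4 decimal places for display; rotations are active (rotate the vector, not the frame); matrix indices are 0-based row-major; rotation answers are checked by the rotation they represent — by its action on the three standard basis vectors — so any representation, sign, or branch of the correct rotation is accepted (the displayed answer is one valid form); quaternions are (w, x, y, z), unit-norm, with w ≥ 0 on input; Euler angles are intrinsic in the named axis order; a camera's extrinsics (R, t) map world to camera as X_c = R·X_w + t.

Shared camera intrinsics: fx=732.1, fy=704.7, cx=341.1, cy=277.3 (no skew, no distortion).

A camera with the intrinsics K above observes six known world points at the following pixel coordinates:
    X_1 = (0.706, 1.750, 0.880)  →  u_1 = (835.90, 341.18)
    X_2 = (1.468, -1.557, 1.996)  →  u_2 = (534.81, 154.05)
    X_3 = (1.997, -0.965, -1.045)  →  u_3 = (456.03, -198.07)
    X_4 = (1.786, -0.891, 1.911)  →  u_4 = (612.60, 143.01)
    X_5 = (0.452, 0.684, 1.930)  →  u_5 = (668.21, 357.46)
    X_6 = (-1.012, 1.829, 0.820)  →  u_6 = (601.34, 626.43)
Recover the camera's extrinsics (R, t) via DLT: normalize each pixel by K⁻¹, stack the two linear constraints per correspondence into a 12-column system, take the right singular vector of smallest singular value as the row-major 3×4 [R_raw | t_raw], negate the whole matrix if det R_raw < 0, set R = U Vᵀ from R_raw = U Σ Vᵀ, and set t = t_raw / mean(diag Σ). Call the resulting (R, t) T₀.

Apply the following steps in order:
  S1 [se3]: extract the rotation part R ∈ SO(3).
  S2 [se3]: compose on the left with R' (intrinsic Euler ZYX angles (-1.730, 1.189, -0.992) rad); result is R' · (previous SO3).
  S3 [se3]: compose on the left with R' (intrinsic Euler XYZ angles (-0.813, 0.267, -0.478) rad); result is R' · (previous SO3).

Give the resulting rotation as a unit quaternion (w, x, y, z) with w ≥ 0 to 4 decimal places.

rotation (quat) = (0.0667, -0.2174, 0.6768, -0.7001)

source (pnp_recover): camera pose = R=[0.6500 0.5023 0.5703; -0.7599 0.4295 0.4879; 0.0001 -0.7505 0.6609], t=(0.4300, -0.3400, 4.0901)
after S1 (rot_of_se3): [0.6500 0.5023 0.5703; -0.7599 0.4295 0.4879; 0.0001 -0.7505 0.6609]
after S2 (compose_so3): [-0.5423 -0.3047 0.7829; -0.7562 0.5832 -0.2968; -0.3661 -0.7530 -0.5467]
after S3 (compose_so3): [-0.8966 -0.2009 0.3946; -0.3876 -0.0749 -0.9188; 0.2142 -0.9767 -0.0107]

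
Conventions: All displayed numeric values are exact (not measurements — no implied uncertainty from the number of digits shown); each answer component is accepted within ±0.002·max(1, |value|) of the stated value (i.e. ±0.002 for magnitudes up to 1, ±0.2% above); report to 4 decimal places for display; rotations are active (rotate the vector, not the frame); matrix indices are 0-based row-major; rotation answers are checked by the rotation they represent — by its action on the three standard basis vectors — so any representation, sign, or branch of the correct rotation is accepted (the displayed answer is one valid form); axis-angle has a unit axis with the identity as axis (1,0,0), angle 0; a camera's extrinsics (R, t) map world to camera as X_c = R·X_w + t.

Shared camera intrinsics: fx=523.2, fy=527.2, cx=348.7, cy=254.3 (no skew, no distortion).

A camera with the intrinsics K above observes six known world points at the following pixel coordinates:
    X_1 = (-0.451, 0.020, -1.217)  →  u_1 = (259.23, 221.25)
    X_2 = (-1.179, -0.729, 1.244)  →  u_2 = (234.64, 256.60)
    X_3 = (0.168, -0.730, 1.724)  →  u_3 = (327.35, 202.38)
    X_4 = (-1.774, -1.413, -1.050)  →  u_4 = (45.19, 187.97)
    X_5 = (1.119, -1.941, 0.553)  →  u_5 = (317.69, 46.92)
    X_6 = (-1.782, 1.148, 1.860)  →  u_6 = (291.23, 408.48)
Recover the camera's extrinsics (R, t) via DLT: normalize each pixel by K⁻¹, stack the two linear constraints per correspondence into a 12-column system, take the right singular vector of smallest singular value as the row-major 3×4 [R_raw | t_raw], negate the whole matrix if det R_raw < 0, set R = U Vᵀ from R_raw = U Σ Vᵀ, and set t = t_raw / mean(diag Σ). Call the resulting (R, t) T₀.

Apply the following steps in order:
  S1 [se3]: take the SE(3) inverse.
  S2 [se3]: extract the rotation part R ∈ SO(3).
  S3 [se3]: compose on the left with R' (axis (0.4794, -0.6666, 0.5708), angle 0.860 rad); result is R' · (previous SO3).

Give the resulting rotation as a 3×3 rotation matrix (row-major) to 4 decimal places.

rotation (matrix) = ((0.2238, -0.9341, -0.2780), (0.6738, 0.3544, -0.6484), (0.7042, -0.0422, 0.7087))

source (pnp_recover): camera pose = R=[0.8032 0.5847 0.1135; -0.5955 0.7840 0.1751; 0.0134 -0.2082 0.9780], t=(-0.1901, -0.3200, 5.1706)
after S1 (invert_se3): R=[0.8032 -0.5955 0.0134; 0.5847 0.7840 -0.2082; 0.1135 0.1751 0.9780], t=(-0.1071, 1.4388, -4.9792)
after S2 (rot_of_se3): [0.8032 -0.5955 0.0134; 0.5847 0.7840 -0.2082; 0.1135 0.1751 0.9780]
after S3 (compose_so3): [0.2238 -0.9341 -0.2780; 0.6738 0.3544 -0.6484; 0.7042 -0.0422 0.7087]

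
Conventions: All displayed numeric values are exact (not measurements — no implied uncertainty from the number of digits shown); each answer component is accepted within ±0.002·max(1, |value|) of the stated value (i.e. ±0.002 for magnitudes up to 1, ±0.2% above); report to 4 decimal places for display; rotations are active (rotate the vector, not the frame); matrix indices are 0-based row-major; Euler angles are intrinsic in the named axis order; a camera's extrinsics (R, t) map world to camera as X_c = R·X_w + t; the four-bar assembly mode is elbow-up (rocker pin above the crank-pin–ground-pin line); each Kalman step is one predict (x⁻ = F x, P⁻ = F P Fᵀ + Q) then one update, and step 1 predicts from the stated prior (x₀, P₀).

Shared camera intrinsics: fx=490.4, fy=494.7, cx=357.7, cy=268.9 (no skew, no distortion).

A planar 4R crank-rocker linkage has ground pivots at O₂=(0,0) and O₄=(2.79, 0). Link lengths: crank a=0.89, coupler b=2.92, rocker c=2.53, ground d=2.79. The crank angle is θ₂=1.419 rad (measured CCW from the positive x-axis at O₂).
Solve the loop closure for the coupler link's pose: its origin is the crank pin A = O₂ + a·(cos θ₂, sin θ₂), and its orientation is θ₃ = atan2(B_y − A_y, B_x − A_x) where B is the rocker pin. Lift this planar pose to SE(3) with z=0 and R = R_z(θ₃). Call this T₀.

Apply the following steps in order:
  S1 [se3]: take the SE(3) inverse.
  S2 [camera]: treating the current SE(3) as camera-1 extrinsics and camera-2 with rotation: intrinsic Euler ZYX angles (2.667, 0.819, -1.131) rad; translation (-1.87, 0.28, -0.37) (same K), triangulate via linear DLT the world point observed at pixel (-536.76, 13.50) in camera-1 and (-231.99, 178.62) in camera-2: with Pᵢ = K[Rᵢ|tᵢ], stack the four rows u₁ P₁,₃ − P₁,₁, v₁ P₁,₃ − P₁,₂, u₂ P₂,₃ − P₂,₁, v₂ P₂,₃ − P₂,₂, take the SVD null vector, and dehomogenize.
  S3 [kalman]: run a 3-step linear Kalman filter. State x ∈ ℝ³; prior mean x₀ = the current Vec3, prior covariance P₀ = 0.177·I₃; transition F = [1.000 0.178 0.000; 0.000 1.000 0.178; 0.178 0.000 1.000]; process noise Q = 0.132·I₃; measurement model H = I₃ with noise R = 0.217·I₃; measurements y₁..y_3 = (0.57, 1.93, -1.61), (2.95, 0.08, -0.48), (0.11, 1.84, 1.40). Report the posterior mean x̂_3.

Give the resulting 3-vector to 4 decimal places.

result = (0.8515, 1.1609, 0.6956)

source (fourbar_fk): coupler pose = R=[0.8276 -0.5613 0.0000; 0.5613 0.8276 0.0000; 0.0000 0.0000 1.0000], t=(0.1346, 0.8798, 0.0000)
after S1 (invert_se3): R=[0.8276 0.5613 0.0000; -0.5613 0.8276 0.0000; 0.0000 0.0000 1.0000], t=(-0.6052, -0.6526, 0.0000)
after S2 (triangulate): (-1.6048, -1.1894, 1.4260)
after S3 (kf_track): (0.8515, 1.1609, 0.6956)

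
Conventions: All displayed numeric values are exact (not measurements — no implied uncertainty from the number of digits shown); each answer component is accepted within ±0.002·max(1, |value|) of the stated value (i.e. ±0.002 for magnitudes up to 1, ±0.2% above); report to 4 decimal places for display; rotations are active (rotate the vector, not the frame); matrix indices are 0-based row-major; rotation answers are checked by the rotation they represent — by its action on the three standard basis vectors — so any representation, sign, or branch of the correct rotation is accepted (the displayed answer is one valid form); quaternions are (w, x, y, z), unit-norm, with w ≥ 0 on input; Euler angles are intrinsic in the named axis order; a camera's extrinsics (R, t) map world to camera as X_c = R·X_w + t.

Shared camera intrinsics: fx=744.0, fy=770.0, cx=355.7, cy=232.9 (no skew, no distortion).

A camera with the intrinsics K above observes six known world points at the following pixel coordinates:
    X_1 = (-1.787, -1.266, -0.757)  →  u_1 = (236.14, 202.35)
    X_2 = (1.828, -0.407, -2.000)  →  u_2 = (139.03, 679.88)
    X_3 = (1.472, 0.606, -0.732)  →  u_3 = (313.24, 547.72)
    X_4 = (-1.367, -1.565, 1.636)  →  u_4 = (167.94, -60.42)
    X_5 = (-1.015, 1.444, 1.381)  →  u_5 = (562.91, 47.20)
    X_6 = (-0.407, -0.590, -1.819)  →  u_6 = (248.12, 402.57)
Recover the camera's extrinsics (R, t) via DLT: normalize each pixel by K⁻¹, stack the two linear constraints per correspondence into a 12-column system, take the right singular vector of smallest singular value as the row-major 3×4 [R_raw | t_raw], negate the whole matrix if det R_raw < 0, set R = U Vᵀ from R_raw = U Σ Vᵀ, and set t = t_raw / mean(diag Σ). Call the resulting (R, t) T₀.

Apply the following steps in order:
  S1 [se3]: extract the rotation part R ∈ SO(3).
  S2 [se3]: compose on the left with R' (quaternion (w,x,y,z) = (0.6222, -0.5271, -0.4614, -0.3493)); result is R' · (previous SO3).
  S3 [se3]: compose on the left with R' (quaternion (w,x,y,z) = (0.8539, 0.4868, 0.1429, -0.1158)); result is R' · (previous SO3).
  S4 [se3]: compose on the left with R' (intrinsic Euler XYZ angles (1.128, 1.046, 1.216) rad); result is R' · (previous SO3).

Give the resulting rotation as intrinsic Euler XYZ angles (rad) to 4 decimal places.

source (pnp_recover): camera pose = R=[-0.2700 0.9612 0.0569; 0.5041 0.1915 -0.8422; -0.8204 -0.1987 -0.5362], t=(-0.3800, 0.2199, 5.0799)
after S1 (rot_of_se3): [-0.2700 0.9612 0.0569; 0.5041 0.1915 -0.8422; -0.8204 -0.1987 -0.5362]
after S2 (compose_so3): [0.5442 0.5346 -0.6466; -0.7157 -0.1063 -0.6903; -0.4378 0.8384 0.3248]
after S3 (compose_so3): [0.2087 0.5727 -0.7927; -0.0108 -0.8092 -0.5874; -0.9779 0.1312 -0.1628]
after S4 (compose_so3): [-0.8049 0.5934 -0.0028; 0.5896 0.7992 -0.1169; -0.0671 -0.0958 -0.9931]

rotation (euler_xyz) = (3.0244, -0.0028, -2.5063)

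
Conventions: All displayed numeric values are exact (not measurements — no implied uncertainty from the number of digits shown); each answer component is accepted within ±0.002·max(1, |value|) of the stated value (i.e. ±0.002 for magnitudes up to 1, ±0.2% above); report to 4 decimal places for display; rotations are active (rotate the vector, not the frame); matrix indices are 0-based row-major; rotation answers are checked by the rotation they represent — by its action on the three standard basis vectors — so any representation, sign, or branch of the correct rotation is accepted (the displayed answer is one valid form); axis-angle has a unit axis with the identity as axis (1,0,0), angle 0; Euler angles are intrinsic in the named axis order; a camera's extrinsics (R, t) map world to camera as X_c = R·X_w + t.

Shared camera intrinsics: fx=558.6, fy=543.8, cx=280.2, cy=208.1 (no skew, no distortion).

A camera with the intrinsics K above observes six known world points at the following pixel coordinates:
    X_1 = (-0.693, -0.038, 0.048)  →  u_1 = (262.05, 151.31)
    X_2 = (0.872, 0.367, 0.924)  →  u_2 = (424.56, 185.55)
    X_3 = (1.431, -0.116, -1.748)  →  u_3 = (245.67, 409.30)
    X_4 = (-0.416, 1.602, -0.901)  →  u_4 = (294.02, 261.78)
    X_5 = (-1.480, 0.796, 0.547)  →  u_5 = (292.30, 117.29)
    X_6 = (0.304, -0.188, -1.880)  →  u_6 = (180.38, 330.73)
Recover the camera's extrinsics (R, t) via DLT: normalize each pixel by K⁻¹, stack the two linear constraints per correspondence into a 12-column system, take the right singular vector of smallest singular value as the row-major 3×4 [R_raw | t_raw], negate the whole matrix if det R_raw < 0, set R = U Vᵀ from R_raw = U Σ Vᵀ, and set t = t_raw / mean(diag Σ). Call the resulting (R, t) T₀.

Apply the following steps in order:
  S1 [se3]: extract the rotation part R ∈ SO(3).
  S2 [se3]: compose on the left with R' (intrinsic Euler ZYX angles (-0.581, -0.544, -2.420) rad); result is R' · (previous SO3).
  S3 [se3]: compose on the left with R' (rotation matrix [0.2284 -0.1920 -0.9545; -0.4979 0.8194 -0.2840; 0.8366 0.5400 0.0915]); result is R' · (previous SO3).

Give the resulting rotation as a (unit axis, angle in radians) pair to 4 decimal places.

rotation (axis_angle) = ((0.5014, -0.1065, -0.8586), 2.1429)

source (pnp_recover): camera pose = R=[0.5260 0.5320 0.6636; 0.5980 0.3235 -0.7333; -0.6048 0.7825 -0.1479], t=(0.1500, -0.1900, 5.8597)
after S1 (rot_of_se3): [0.5260 0.5320 0.6636; 0.5980 0.3235 -0.7333; -0.6048 0.7825 -0.1479]
after S2 (compose_so3): [-0.1150 0.8775 0.4656; -0.9395 -0.2484 0.2360; 0.3227 -0.4102 0.8530]
after S3 (compose_so3): [-0.1539 0.6396 -0.7531; -0.8042 -0.5239 -0.2806; -0.5741 0.5625 0.5950]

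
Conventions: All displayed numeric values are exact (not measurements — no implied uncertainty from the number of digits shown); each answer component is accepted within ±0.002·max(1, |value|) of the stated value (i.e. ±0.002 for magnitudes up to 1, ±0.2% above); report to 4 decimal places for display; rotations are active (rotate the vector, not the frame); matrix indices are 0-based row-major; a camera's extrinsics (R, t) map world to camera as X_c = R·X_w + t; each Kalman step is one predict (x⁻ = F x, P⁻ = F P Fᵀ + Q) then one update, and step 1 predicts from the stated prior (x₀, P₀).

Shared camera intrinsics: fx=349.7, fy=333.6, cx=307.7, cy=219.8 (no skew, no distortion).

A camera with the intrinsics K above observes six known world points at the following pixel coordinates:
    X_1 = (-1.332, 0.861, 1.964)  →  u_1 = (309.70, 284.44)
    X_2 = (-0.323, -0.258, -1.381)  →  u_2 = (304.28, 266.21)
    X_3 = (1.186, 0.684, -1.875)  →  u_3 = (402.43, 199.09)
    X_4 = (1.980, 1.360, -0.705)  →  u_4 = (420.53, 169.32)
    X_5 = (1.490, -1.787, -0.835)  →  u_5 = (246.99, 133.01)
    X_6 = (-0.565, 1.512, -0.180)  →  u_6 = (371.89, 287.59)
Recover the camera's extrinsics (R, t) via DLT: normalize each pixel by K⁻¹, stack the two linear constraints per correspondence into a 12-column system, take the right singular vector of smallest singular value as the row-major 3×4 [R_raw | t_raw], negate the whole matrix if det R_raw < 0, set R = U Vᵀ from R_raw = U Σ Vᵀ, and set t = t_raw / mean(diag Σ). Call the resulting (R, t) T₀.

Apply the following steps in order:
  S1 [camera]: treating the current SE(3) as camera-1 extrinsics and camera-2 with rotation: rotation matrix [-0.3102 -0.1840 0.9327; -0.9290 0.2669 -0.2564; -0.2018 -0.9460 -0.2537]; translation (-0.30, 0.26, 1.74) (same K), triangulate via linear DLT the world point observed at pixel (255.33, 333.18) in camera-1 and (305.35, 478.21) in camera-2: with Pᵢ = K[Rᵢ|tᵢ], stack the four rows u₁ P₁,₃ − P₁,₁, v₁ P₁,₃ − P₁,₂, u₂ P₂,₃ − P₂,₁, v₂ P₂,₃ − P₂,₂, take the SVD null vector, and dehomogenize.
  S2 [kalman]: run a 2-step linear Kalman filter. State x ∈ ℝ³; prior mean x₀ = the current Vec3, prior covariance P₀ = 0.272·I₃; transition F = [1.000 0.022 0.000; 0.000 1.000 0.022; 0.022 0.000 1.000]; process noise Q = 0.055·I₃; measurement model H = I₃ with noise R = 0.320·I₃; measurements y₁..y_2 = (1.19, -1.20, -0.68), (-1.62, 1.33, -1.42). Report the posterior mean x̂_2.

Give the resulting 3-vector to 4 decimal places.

result = (-0.8904, 0.0220, -0.9177)

source (pnp_recover): camera pose = R=[0.3240 0.9285 -0.1815; -0.9455 0.3115 -0.0947; -0.0314 0.2023 0.9788], t=(0.0400, 0.4099, 6.8998)
after S1 (triangulate): (-1.9865, -0.4743, -0.4521)
after S2 (kf_track): (-0.8904, 0.0220, -0.9177)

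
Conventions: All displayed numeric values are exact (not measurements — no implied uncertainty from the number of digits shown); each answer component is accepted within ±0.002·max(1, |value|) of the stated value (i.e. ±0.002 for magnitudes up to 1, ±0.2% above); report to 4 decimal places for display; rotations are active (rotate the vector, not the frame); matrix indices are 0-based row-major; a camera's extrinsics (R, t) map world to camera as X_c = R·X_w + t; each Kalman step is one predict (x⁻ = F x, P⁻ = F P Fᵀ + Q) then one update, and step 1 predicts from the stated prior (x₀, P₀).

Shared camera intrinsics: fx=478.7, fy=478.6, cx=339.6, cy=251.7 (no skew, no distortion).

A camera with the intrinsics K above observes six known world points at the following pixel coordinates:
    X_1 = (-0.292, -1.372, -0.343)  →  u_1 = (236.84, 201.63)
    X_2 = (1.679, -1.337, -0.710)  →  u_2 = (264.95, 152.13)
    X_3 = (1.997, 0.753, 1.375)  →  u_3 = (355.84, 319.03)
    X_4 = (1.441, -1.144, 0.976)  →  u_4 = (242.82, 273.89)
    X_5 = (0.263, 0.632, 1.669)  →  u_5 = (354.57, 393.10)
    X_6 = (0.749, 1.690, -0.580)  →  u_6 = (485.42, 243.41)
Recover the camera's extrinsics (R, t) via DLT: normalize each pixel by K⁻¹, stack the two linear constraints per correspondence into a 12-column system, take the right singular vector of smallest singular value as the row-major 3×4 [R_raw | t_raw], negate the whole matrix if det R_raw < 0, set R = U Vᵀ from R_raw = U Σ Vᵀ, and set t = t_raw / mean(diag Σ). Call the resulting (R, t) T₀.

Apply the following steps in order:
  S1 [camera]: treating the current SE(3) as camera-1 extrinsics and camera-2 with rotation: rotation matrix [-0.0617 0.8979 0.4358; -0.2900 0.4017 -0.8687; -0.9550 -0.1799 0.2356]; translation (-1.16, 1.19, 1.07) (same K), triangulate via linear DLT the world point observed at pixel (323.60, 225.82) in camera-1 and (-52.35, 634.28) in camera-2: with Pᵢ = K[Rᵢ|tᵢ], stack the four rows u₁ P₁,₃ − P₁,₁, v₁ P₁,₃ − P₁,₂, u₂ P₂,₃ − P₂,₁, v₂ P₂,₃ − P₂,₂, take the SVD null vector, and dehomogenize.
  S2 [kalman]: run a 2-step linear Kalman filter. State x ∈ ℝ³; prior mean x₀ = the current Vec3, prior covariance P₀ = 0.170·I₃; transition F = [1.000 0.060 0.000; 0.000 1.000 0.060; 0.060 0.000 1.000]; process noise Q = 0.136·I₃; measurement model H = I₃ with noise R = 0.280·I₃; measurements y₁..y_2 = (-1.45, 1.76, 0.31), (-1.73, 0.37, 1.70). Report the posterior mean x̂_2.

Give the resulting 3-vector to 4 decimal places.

source (pnp_recover): camera pose = R=[-0.0796 0.9435 -0.3216; -0.2724 0.2898 0.9175; 0.9589 0.1606 0.2340], t=(0.1500, 0.1400, 5.2904)
after S1 (triangulate): (-1.2968, -0.5990, -0.5734)
after S2 (kf_track): (-1.5143, 0.5071, 0.7419)

result = (-1.5143, 0.5071, 0.7419)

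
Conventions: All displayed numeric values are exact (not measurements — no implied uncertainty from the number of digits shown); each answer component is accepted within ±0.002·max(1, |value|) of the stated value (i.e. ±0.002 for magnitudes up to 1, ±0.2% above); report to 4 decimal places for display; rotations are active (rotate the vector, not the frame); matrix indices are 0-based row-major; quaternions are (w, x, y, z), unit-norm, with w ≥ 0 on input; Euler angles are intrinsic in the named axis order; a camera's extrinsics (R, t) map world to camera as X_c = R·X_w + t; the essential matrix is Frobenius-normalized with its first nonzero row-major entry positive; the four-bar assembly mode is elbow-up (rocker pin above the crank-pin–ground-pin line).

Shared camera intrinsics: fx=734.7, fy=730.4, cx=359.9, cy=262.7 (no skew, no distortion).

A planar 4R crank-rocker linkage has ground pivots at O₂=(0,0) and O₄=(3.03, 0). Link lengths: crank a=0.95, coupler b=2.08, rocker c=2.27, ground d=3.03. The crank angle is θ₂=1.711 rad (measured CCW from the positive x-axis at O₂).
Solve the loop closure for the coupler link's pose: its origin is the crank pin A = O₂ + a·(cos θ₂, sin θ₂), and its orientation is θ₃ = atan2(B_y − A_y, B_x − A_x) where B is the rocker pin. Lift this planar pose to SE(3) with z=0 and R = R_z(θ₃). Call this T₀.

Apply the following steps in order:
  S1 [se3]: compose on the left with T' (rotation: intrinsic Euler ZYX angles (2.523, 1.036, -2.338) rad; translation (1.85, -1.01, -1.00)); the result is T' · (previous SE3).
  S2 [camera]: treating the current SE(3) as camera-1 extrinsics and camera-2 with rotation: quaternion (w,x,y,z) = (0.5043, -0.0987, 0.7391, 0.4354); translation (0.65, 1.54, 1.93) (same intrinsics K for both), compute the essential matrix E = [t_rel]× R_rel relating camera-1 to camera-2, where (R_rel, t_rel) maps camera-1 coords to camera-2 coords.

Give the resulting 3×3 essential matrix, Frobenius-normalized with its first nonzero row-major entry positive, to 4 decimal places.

matrix = [0.4455 -0.2756 0.1205; 0.4476 0.2403 0.3197; -0.0968 0.5602 0.1661]

source (fourbar_fk): coupler pose = R=[0.8965 -0.4431 0.0000; 0.4431 0.8965 0.0000; 0.0000 0.0000 1.0000], t=(-0.1328, 0.9407, 0.0000)
after S1 (compose_se3): R=[0.0297 0.9972 0.0691; 0.3564 0.0540 -0.9328; -0.9339 0.0523 -0.3538], t=(2.7584, -0.8551, -1.2309)
after S2 (essential): [0.4455 -0.2756 0.1205; 0.4476 0.2403 0.3197; -0.0968 0.5602 0.1661]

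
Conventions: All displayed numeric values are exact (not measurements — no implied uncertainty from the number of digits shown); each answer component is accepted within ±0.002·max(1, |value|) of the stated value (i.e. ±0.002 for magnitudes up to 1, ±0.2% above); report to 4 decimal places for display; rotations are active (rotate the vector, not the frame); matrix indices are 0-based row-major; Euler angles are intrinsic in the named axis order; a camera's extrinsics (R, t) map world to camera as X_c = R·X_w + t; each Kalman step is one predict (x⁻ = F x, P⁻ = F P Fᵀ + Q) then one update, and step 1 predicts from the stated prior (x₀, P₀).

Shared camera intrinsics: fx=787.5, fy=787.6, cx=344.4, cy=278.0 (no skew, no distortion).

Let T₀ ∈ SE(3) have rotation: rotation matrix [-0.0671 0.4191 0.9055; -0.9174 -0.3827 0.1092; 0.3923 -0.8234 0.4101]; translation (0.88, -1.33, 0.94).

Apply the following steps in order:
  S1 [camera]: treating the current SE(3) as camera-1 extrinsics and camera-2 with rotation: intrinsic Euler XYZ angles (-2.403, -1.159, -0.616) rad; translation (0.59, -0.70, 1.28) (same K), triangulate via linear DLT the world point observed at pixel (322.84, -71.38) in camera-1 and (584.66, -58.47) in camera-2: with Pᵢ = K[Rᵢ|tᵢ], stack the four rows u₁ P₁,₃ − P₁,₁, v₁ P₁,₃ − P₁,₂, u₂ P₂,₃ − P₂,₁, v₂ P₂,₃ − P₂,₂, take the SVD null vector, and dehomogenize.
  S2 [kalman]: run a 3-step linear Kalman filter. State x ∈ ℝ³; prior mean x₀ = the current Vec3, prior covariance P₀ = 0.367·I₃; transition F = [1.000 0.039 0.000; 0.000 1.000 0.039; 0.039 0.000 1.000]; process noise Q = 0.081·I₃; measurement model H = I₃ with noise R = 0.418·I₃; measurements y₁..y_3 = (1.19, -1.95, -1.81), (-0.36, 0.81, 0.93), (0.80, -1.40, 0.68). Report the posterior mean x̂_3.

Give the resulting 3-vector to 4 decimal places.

after S1 (triangulate): (-0.4674, -0.9859, -0.5903)
after S2 (kf_track): (0.3324, -0.8614, 0.0694)

result = (0.3324, -0.8614, 0.0694)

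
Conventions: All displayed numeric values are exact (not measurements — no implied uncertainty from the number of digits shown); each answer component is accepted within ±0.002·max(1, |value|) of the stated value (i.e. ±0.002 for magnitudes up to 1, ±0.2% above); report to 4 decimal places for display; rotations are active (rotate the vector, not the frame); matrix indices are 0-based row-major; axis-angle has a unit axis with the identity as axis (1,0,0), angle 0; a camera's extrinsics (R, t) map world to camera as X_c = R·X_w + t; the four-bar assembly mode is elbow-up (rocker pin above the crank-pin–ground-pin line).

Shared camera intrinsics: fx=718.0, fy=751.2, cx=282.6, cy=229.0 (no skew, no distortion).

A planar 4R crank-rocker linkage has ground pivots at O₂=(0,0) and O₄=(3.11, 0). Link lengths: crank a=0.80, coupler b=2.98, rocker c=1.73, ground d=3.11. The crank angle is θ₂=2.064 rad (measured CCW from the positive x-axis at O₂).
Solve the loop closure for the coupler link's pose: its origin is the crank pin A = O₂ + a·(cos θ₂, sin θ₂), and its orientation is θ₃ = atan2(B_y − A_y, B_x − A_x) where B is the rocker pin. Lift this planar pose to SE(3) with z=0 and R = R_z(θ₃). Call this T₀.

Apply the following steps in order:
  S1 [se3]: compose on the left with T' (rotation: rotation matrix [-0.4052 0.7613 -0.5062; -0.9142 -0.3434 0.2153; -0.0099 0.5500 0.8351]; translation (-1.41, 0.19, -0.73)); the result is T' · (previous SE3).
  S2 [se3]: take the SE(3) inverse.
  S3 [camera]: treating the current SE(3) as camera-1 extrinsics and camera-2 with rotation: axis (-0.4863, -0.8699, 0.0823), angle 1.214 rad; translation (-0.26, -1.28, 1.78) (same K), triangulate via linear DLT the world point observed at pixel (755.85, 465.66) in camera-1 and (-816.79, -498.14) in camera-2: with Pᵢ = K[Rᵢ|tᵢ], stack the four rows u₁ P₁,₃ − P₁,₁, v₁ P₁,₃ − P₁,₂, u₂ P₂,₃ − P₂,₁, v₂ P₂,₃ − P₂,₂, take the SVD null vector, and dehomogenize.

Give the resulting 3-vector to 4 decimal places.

result = (-1.3220, -0.4862, 1.6042)

source (fourbar_fk): coupler pose = R=[0.9534 -0.3018 0.0000; 0.3018 0.9534 0.0000; 0.0000 0.0000 1.0000], t=(-0.3788, 0.7047, 0.0000)
after S1 (compose_se3): R=[-0.1565 0.8481 -0.5062; -0.9752 -0.0514 0.2153; 0.1566 0.5273 0.8351], t=(-0.7201, 0.2943, -0.3387)
after S2 (invert_se3): R=[-0.1565 -0.9752 0.1566; 0.8481 -0.0514 0.5273; -0.5062 0.2153 0.8351], t=(0.2273, 0.8044, -0.1450)
after S3 (triangulate): (-1.3220, -0.4862, 1.6042)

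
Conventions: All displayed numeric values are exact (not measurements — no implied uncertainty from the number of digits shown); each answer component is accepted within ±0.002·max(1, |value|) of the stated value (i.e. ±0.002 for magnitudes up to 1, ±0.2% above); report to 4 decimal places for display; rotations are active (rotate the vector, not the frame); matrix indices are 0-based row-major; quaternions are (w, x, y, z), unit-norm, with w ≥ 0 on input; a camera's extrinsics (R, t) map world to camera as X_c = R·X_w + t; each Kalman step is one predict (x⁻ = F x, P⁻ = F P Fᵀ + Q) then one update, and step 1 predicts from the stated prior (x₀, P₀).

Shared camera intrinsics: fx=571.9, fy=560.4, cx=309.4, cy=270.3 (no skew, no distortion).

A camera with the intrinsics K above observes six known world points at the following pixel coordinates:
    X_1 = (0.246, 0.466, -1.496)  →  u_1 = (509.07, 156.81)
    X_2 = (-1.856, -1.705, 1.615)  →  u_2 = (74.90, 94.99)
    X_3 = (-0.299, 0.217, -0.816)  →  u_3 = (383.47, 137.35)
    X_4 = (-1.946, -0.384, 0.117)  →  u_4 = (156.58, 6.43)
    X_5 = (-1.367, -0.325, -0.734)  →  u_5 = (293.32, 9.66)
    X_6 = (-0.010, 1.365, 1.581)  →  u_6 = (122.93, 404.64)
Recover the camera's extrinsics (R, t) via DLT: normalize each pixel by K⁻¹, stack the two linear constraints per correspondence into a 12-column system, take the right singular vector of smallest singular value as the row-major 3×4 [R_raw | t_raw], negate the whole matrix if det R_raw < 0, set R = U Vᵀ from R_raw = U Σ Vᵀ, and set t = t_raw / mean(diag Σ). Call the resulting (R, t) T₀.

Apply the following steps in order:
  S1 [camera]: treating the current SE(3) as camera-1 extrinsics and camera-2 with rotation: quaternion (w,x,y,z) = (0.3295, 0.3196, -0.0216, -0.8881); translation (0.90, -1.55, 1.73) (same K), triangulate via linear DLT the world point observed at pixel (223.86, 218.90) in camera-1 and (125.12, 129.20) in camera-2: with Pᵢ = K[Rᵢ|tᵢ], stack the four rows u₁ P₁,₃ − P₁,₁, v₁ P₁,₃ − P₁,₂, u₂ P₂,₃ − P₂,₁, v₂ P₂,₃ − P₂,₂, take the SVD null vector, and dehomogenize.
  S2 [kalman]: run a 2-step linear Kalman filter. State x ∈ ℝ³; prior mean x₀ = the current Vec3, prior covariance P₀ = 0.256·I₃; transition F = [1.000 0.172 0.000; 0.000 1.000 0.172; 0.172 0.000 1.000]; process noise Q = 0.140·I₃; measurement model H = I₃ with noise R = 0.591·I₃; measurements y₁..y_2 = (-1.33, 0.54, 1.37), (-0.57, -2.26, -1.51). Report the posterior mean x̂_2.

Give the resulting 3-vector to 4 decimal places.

source (pnp_recover): camera pose = R=[0.5448 0.0336 -0.8379; 0.7341 0.4639 0.4959; 0.4053 -0.8853 0.2281], t=(0.0198, -0.4801, 4.7291)
after S1 (triangulate): (0.0710, -1.5778, 1.1520)
after S2 (kf_track): (-0.8106, -1.2259, 0.0519)

result = (-0.8106, -1.2259, 0.0519)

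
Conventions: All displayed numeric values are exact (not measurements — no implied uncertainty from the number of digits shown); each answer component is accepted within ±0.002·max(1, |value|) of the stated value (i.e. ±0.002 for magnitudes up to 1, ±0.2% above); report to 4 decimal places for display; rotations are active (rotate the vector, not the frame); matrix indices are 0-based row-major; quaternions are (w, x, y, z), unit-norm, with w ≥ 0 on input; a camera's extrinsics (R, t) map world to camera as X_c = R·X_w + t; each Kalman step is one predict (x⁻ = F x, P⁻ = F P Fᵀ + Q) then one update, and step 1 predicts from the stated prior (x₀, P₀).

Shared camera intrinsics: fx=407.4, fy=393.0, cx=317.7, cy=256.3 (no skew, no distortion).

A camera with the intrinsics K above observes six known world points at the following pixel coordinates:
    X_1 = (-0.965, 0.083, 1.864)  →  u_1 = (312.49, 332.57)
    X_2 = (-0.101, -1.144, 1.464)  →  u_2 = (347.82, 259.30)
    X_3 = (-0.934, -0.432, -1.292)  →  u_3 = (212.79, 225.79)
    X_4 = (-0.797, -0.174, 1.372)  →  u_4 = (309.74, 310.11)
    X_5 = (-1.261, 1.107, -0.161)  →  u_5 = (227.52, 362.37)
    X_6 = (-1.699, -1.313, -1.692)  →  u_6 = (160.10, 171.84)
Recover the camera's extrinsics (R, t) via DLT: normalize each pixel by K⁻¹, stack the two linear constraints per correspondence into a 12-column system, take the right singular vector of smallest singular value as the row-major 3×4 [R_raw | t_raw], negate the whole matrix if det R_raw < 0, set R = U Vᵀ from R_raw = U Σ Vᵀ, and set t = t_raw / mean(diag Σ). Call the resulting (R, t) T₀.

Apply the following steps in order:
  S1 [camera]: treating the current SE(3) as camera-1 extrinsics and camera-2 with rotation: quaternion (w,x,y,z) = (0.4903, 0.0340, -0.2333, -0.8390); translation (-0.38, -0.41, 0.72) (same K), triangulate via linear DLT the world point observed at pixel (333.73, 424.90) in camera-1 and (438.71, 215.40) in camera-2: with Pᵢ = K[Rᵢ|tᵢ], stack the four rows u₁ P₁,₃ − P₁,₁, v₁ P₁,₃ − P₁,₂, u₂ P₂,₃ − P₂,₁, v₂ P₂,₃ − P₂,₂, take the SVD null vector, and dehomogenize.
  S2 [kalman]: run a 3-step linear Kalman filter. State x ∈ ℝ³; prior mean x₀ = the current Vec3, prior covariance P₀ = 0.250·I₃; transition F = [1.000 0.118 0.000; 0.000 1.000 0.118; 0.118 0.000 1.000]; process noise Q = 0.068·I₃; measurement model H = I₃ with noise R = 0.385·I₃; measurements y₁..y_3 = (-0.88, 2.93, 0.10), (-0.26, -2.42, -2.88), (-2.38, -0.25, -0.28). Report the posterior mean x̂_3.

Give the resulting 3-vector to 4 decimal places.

result = (-1.1331, 0.0994, -0.7057)

source (pnp_recover): camera pose = R=[0.9096 -0.0259 0.4146; -0.1804 0.8744 0.4504; -0.3743 -0.4845 0.7907], t=(0.0098, 0.3799, 5.7606)
after S1 (triangulate): (-0.3747, 1.7715, 1.5001)
after S2 (kf_track): (-1.1331, 0.0994, -0.7057)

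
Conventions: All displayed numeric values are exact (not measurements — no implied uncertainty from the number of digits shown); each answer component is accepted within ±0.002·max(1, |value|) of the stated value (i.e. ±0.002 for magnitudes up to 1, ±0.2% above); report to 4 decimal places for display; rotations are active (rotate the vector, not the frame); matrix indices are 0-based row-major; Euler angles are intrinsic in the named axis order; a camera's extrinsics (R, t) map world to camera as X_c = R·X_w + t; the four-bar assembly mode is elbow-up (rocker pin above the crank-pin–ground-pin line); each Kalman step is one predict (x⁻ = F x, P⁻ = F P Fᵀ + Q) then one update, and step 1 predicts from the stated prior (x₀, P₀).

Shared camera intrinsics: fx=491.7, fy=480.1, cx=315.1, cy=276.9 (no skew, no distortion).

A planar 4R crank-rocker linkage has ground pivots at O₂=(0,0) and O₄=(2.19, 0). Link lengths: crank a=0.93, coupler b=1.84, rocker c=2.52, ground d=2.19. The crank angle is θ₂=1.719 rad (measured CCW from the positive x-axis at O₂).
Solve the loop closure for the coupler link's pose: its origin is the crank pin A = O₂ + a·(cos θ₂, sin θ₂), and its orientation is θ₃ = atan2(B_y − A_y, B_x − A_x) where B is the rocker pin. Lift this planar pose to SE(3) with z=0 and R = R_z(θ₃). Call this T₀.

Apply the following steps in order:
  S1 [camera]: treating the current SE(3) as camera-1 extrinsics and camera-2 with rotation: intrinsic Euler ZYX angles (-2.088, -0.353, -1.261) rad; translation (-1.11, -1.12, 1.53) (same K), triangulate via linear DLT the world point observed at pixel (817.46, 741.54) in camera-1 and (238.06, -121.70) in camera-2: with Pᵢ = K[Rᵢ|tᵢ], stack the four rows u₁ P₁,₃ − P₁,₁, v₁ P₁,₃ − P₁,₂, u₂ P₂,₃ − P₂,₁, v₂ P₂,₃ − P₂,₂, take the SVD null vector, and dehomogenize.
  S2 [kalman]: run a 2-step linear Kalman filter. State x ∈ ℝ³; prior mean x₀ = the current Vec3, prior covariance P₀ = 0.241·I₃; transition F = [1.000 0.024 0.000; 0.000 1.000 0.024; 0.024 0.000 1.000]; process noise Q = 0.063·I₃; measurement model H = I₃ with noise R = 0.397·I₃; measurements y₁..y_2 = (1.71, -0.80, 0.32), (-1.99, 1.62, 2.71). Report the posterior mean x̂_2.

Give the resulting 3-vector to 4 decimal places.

result = (0.3692, 0.0824, 1.7370)

source (fourbar_fk): coupler pose = R=[0.6762 -0.7367 0.0000; 0.7367 0.6762 0.0000; 0.0000 0.0000 1.0000], t=(-0.1373, 0.9198, 0.0000)
after S1 (triangulate): (1.8132, -0.8910, 1.7081)
after S2 (kf_track): (0.3692, 0.0824, 1.7370)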